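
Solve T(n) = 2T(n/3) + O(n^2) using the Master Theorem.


a=2, b=3, c=2. log_3(2)=0.631 < c=2. Case 3: O(n^c) = O(n^2)
Complexity: O(n^2)


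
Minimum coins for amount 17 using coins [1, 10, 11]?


dp[0]=0; dp[i]=1+min(dp[i-c] for c in coins)
...dp[12]=2, dp[13]=3, dp[14]=4, dp[15]=5, dp[16]=6, dp[17]=7
Minimum coins for 17 = 7


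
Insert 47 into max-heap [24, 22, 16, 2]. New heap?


Append 47: [24, 22, 16, 2, 47]
Bubble up: swap idx 4(47) with idx 1(22); swap idx 1(47) with idx 0(24)
Result: [47, 24, 16, 2, 22]


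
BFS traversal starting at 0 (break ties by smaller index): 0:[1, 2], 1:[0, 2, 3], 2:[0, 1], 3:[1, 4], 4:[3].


BFS queue: start with [0]
Visit order: [0, 1, 2, 3, 4]


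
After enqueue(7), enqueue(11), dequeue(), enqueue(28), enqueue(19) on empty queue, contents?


enqueue(7) -> [7]
enqueue(11) -> [7, 11]
dequeue() returns 7 -> [11]
enqueue(28) -> [11, 28]
enqueue(19) -> [11, 28, 19]
Final queue (front to back): [11, 28, 19]


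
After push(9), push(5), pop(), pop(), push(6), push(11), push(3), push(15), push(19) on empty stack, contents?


push(9) -> [9]
push(5) -> [9, 5]
pop() returns 5 -> [9]
pop() returns 9 -> []
push(6) -> [6]
push(11) -> [6, 11]
push(3) -> [6, 11, 3]
push(15) -> [6, 11, 3, 15]
push(19) -> [6, 11, 3, 15, 19]
Final stack (bottom to top): [6, 11, 3, 15, 19]


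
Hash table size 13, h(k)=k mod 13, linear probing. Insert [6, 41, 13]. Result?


Insertions: 6->slot 6; 41->slot 2; 13->slot 0
Table: [13, None, 41, None, None, None, 6, None, None, None, None, None, None]


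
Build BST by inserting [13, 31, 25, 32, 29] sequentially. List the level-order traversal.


Root = 13; build tree by BST insertion.
Level-Order traversal: [13, 31, 25, 32, 29]


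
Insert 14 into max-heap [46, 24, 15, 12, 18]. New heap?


Append 14: [46, 24, 15, 12, 18, 14]
Bubble up: no swaps needed
Result: [46, 24, 15, 12, 18, 14]


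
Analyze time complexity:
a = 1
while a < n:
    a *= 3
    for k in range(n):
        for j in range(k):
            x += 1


Per nesting level: O(log n) * O(n) * O(n) [triangular over k] = O(n^2 log n)
Complexity: O(n^2 log n)


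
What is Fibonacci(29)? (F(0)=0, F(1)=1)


F(n)=F(n-1)+F(n-2)
...F(27)=196418, F(28)=317811, F(29)=514229


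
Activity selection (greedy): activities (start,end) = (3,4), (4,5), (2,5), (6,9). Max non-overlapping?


Greedy: pick earliest-ending, then skip overlaps.
Selected (3 activities): [(3, 4), (4, 5), (6, 9)]


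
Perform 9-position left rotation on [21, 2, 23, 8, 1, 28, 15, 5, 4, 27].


Left rotate by 9: [27, 21, 2, 23, 8, 1, 28, 15, 5, 4]


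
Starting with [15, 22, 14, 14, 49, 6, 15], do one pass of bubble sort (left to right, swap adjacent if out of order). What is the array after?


After one pass: [15, 14, 14, 22, 6, 15, 49]


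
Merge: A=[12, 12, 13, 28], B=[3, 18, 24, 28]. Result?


Compare heads, take smaller each step.
Merged: [3, 12, 12, 13, 18, 24, 28, 28]


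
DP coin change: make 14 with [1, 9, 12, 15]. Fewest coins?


dp[0]=0; dp[i]=1+min(dp[i-c] for c in coins)
...dp[9]=1, dp[10]=2, dp[11]=3, dp[12]=1, dp[13]=2, dp[14]=3
Minimum coins for 14 = 3


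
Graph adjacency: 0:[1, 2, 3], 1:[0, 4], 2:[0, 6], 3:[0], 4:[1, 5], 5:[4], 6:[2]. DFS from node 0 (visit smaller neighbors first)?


DFS stack-based: start with [0]
Visit order: [0, 1, 4, 5, 2, 6, 3]


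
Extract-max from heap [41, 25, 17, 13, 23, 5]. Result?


Max = 41
Replace root with last, heapify down
Resulting heap: [25, 23, 17, 13, 5]


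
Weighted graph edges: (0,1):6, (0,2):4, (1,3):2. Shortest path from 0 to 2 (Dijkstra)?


Dijkstra from 0:
Distances: {0: 0, 1: 6, 2: 4, 3: 8}
Shortest distance to 2 = 4, path = [0, 2]


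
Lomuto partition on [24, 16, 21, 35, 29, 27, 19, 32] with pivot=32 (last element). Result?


Elements <= 32 go left of pivot.
Result: [24, 16, 21, 29, 27, 19, 32, 35], pivot at index 6


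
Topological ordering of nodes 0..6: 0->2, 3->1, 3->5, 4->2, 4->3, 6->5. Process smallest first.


Kahn's algorithm, process smallest node first
Order: [0, 4, 2, 3, 1, 6, 5]


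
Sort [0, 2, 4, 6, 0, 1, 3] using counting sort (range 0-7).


Count array: [2, 1, 1, 1, 1, 0, 1, 0]
Reconstruct: [0, 0, 1, 2, 3, 4, 6]


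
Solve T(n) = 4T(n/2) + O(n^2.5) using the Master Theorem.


a=4, b=2, c=2.5. log_2(4)=2 < c=2.5. Case 3: O(n^c) = O(n^2.500)
Complexity: O(n^2.500)


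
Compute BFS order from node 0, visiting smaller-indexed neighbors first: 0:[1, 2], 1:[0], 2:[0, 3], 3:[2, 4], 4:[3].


BFS queue: start with [0]
Visit order: [0, 1, 2, 3, 4]


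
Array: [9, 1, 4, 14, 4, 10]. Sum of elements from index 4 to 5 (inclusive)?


Prefix sums: [0, 9, 10, 14, 28, 32, 42]
Sum[4..5] = prefix[6] - prefix[4] = 42 - 28 = 14


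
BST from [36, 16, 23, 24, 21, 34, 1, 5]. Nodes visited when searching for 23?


BST root = 36
Search for 23: compare at each node
Path: [36, 16, 23]


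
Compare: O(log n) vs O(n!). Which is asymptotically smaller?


logarithmic grows slower than factorial
O(log n) is asymptotically smaller; O(n!) grows faster


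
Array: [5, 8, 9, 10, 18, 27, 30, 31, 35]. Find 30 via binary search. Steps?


Search for 30:
[0,8] mid=4 arr[4]=18
[5,8] mid=6 arr[6]=30
Total: 2 comparisons


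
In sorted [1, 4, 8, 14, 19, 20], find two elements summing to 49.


Two pointers: lo=0, hi=5
No pair sums to 49


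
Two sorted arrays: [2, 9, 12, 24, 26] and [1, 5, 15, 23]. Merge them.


Compare heads, take smaller each step.
Merged: [1, 2, 5, 9, 12, 15, 23, 24, 26]


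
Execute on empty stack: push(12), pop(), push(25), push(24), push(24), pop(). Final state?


push(12) -> [12]
pop() returns 12 -> []
push(25) -> [25]
push(24) -> [25, 24]
push(24) -> [25, 24, 24]
pop() returns 24 -> [25, 24]
Final stack (bottom to top): [25, 24]


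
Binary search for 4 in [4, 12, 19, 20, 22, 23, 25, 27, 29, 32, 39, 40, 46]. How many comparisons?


Search for 4:
[0,12] mid=6 arr[6]=25
[0,5] mid=2 arr[2]=19
[0,1] mid=0 arr[0]=4
Total: 3 comparisons


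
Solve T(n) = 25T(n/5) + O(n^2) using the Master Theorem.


a=25, b=5, c=2. log_5(25)=2 = c=2. Case 2: O(n^c log n) = O(n^2 log n)
Complexity: O(n^2 log n)


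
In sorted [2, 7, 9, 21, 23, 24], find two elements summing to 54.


Two pointers: lo=0, hi=5
No pair sums to 54


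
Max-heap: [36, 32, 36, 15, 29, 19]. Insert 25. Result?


Append 25: [36, 32, 36, 15, 29, 19, 25]
Bubble up: no swaps needed
Result: [36, 32, 36, 15, 29, 19, 25]


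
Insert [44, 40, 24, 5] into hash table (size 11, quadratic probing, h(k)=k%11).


Insertions: 44->slot 0; 40->slot 7; 24->slot 2; 5->slot 5
Table: [44, None, 24, None, None, 5, None, 40, None, None, None]


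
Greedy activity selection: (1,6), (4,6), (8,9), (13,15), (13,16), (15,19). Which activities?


Greedy: pick earliest-ending, then skip overlaps.
Selected (4 activities): [(1, 6), (8, 9), (13, 15), (15, 19)]


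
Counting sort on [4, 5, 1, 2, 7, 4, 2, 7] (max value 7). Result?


Count array: [0, 1, 2, 0, 2, 1, 0, 2]
Reconstruct: [1, 2, 2, 4, 4, 5, 7, 7]


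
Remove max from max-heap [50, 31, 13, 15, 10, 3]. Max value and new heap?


Max = 50
Replace root with last, heapify down
Resulting heap: [31, 15, 13, 3, 10]


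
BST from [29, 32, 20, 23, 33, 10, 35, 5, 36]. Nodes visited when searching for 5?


BST root = 29
Search for 5: compare at each node
Path: [29, 20, 10, 5]


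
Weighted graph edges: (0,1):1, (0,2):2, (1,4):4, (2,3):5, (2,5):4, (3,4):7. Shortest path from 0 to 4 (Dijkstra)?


Dijkstra from 0:
Distances: {0: 0, 1: 1, 2: 2, 3: 7, 4: 5, 5: 6}
Shortest distance to 4 = 5, path = [0, 1, 4]


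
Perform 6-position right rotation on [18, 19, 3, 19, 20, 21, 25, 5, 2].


Right rotate by 6: [19, 20, 21, 25, 5, 2, 18, 19, 3]


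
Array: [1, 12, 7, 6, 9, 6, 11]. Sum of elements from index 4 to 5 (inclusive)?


Prefix sums: [0, 1, 13, 20, 26, 35, 41, 52]
Sum[4..5] = prefix[6] - prefix[4] = 41 - 26 = 15


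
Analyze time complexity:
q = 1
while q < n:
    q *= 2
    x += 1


Per nesting level: O(log n) = O(log n)
Complexity: O(log n)


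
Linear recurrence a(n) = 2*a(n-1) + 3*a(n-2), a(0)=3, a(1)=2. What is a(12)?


Build bottom-up:
...a(10)=73813, a(11)=221432, a(12)=2*221432+3*73813=664303


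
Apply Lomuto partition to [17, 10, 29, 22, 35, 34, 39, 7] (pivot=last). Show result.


Elements <= 7 go left of pivot.
Result: [7, 10, 29, 22, 35, 34, 39, 17], pivot at index 0


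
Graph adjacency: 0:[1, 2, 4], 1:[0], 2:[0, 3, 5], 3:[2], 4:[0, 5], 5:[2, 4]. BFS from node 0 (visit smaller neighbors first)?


BFS queue: start with [0]
Visit order: [0, 1, 2, 4, 3, 5]


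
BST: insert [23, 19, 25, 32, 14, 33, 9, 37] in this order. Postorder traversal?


Root = 23; build tree by BST insertion.
Postorder traversal: [9, 14, 19, 37, 33, 32, 25, 23]


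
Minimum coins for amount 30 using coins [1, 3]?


dp[0]=0; dp[i]=1+min(dp[i-c] for c in coins)
...dp[25]=9, dp[26]=10, dp[27]=9, dp[28]=10, dp[29]=11, dp[30]=10
Minimum coins for 30 = 10


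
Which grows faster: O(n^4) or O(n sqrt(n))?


n^1.5 grows slower than quartic
O(n sqrt(n)) is asymptotically smaller; O(n^4) grows faster


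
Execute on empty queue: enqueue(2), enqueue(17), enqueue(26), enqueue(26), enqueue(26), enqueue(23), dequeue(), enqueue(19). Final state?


enqueue(2) -> [2]
enqueue(17) -> [2, 17]
enqueue(26) -> [2, 17, 26]
enqueue(26) -> [2, 17, 26, 26]
enqueue(26) -> [2, 17, 26, 26, 26]
enqueue(23) -> [2, 17, 26, 26, 26, 23]
dequeue() returns 2 -> [17, 26, 26, 26, 23]
enqueue(19) -> [17, 26, 26, 26, 23, 19]
Final queue (front to back): [17, 26, 26, 26, 23, 19]


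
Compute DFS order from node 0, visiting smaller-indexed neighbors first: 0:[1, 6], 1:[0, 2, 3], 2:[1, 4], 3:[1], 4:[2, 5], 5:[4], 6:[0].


DFS stack-based: start with [0]
Visit order: [0, 1, 2, 4, 5, 3, 6]


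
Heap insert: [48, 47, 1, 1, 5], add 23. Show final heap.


Append 23: [48, 47, 1, 1, 5, 23]
Bubble up: swap idx 5(23) with idx 2(1)
Result: [48, 47, 23, 1, 5, 1]


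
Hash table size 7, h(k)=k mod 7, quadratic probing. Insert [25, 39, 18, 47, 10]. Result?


Insertions: 25->slot 4; 39->slot 5; 18->slot 1; 47->slot 6; 10->slot 3
Table: [None, 18, None, 10, 25, 39, 47]


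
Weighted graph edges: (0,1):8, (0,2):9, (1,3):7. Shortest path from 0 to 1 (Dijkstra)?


Dijkstra from 0:
Distances: {0: 0, 1: 8, 2: 9, 3: 15}
Shortest distance to 1 = 8, path = [0, 1]


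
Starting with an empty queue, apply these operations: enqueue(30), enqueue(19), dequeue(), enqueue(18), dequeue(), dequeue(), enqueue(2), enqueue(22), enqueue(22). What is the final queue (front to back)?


enqueue(30) -> [30]
enqueue(19) -> [30, 19]
dequeue() returns 30 -> [19]
enqueue(18) -> [19, 18]
dequeue() returns 19 -> [18]
dequeue() returns 18 -> []
enqueue(2) -> [2]
enqueue(22) -> [2, 22]
enqueue(22) -> [2, 22, 22]
Final queue (front to back): [2, 22, 22]


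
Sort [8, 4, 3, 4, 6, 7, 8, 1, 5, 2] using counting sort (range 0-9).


Count array: [0, 1, 1, 1, 2, 1, 1, 1, 2, 0]
Reconstruct: [1, 2, 3, 4, 4, 5, 6, 7, 8, 8]


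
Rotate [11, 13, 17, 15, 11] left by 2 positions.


Left rotate by 2: [17, 15, 11, 11, 13]


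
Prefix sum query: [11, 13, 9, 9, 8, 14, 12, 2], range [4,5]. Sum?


Prefix sums: [0, 11, 24, 33, 42, 50, 64, 76, 78]
Sum[4..5] = prefix[6] - prefix[4] = 64 - 42 = 22


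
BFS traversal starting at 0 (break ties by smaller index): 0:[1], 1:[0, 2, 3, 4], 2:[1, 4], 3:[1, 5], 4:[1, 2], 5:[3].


BFS queue: start with [0]
Visit order: [0, 1, 2, 3, 4, 5]


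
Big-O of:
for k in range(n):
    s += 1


Per nesting level: O(n) = O(n)
Complexity: O(n)


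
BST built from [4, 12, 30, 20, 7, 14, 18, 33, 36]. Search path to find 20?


BST root = 4
Search for 20: compare at each node
Path: [4, 12, 30, 20]


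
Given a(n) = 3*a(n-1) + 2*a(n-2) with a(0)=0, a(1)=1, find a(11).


Build bottom-up:
...a(9)=22363, a(10)=79647, a(11)=3*79647+2*22363=283667


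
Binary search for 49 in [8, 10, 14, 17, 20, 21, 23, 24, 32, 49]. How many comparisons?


Search for 49:
[0,9] mid=4 arr[4]=20
[5,9] mid=7 arr[7]=24
[8,9] mid=8 arr[8]=32
[9,9] mid=9 arr[9]=49
Total: 4 comparisons


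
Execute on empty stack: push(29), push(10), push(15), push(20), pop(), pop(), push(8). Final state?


push(29) -> [29]
push(10) -> [29, 10]
push(15) -> [29, 10, 15]
push(20) -> [29, 10, 15, 20]
pop() returns 20 -> [29, 10, 15]
pop() returns 15 -> [29, 10]
push(8) -> [29, 10, 8]
Final stack (bottom to top): [29, 10, 8]


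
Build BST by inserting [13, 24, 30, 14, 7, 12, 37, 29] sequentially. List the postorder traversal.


Root = 13; build tree by BST insertion.
Postorder traversal: [12, 7, 14, 29, 37, 30, 24, 13]


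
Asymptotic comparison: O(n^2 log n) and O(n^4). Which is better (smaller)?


n^2 log n grows slower than quartic
O(n^2 log n) is asymptotically smaller; O(n^4) grows faster


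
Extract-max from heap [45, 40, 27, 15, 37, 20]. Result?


Max = 45
Replace root with last, heapify down
Resulting heap: [40, 37, 27, 15, 20]


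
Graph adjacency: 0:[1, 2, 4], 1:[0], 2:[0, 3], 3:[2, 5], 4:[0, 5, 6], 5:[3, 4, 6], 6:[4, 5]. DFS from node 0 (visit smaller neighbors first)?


DFS stack-based: start with [0]
Visit order: [0, 1, 2, 3, 5, 4, 6]


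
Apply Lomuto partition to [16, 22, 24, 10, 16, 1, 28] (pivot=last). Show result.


Elements <= 28 go left of pivot.
Result: [16, 22, 24, 10, 16, 1, 28], pivot at index 6


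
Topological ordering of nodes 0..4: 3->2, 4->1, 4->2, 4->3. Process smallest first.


Kahn's algorithm, process smallest node first
Order: [0, 4, 1, 3, 2]


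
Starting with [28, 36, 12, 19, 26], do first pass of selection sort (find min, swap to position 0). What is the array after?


After one pass: [12, 36, 28, 19, 26]


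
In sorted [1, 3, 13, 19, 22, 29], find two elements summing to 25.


Two pointers: lo=0, hi=5
Found pair: (3, 22) summing to 25


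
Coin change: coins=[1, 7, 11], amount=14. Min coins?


dp[0]=0; dp[i]=1+min(dp[i-c] for c in coins)
...dp[9]=3, dp[10]=4, dp[11]=1, dp[12]=2, dp[13]=3, dp[14]=2
Minimum coins for 14 = 2


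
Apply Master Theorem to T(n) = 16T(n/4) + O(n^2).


a=16, b=4, c=2. log_4(16)=2 = c=2. Case 2: O(n^c log n) = O(n^2 log n)
Complexity: O(n^2 log n)


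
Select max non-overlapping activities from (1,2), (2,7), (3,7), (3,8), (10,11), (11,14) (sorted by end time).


Greedy: pick earliest-ending, then skip overlaps.
Selected (4 activities): [(1, 2), (2, 7), (10, 11), (11, 14)]


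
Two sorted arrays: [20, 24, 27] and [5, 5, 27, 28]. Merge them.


Compare heads, take smaller each step.
Merged: [5, 5, 20, 24, 27, 27, 28]


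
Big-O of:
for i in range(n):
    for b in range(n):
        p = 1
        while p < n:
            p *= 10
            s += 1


Per nesting level: O(n) * O(n) * O(log n) = O(n^2 log n)
Complexity: O(n^2 log n)


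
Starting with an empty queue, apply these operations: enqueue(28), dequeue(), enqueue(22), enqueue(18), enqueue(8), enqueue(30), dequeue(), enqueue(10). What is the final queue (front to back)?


enqueue(28) -> [28]
dequeue() returns 28 -> []
enqueue(22) -> [22]
enqueue(18) -> [22, 18]
enqueue(8) -> [22, 18, 8]
enqueue(30) -> [22, 18, 8, 30]
dequeue() returns 22 -> [18, 8, 30]
enqueue(10) -> [18, 8, 30, 10]
Final queue (front to back): [18, 8, 30, 10]


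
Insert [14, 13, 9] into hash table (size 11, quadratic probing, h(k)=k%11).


Insertions: 14->slot 3; 13->slot 2; 9->slot 9
Table: [None, None, 13, 14, None, None, None, None, None, 9, None]


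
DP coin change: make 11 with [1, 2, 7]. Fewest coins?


dp[0]=0; dp[i]=1+min(dp[i-c] for c in coins)
...dp[6]=3, dp[7]=1, dp[8]=2, dp[9]=2, dp[10]=3, dp[11]=3
Minimum coins for 11 = 3


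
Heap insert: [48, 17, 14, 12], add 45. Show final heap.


Append 45: [48, 17, 14, 12, 45]
Bubble up: swap idx 4(45) with idx 1(17)
Result: [48, 45, 14, 12, 17]


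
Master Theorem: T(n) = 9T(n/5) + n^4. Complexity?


a=9, b=5, c=4. log_5(9)=1.365 < c=4. Case 3: O(n^c) = O(n^4)
Complexity: O(n^4)


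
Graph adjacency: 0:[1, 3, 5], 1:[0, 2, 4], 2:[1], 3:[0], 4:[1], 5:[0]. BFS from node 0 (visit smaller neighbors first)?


BFS queue: start with [0]
Visit order: [0, 1, 3, 5, 2, 4]


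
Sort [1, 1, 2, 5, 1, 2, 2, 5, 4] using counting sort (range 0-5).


Count array: [0, 3, 3, 0, 1, 2]
Reconstruct: [1, 1, 1, 2, 2, 2, 4, 5, 5]


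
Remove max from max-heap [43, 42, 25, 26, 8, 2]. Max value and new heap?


Max = 43
Replace root with last, heapify down
Resulting heap: [42, 26, 25, 2, 8]


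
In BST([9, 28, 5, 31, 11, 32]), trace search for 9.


BST root = 9
Search for 9: compare at each node
Path: [9]


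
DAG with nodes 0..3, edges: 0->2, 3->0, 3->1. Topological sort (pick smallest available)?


Kahn's algorithm, process smallest node first
Order: [3, 0, 1, 2]


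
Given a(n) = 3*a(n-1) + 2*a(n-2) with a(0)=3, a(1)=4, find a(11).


Build bottom-up:
...a(9)=127126, a(10)=452766, a(11)=3*452766+2*127126=1612550


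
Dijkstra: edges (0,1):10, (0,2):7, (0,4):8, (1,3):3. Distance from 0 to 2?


Dijkstra from 0:
Distances: {0: 0, 1: 10, 2: 7, 3: 13, 4: 8}
Shortest distance to 2 = 7, path = [0, 2]


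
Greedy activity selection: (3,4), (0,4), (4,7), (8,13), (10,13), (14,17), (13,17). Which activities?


Greedy: pick earliest-ending, then skip overlaps.
Selected (4 activities): [(3, 4), (4, 7), (8, 13), (14, 17)]


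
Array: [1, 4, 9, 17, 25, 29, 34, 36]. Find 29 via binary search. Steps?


Search for 29:
[0,7] mid=3 arr[3]=17
[4,7] mid=5 arr[5]=29
Total: 2 comparisons


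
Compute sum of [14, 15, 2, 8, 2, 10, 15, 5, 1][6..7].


Prefix sums: [0, 14, 29, 31, 39, 41, 51, 66, 71, 72]
Sum[6..7] = prefix[8] - prefix[6] = 71 - 51 = 20


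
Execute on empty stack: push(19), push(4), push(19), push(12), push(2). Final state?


push(19) -> [19]
push(4) -> [19, 4]
push(19) -> [19, 4, 19]
push(12) -> [19, 4, 19, 12]
push(2) -> [19, 4, 19, 12, 2]
Final stack (bottom to top): [19, 4, 19, 12, 2]


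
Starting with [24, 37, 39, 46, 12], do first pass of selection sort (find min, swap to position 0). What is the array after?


After one pass: [12, 37, 39, 46, 24]


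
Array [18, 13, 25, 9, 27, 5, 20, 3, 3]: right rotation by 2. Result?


Right rotate by 2: [3, 3, 18, 13, 25, 9, 27, 5, 20]


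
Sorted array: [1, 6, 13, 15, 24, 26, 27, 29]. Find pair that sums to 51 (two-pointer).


Two pointers: lo=0, hi=7
Found pair: (24, 27) summing to 51


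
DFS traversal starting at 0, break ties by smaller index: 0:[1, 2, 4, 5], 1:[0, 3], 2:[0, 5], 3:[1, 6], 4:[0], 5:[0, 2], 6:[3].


DFS stack-based: start with [0]
Visit order: [0, 1, 3, 6, 2, 5, 4]


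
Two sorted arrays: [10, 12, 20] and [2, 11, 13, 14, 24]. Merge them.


Compare heads, take smaller each step.
Merged: [2, 10, 11, 12, 13, 14, 20, 24]


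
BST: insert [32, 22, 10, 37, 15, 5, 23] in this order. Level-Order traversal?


Root = 32; build tree by BST insertion.
Level-Order traversal: [32, 22, 37, 10, 23, 5, 15]


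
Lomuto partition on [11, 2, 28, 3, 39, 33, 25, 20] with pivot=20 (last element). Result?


Elements <= 20 go left of pivot.
Result: [11, 2, 3, 20, 39, 33, 25, 28], pivot at index 3


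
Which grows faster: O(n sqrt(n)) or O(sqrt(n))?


sublinear grows slower than n^1.5
O(sqrt(n)) is asymptotically smaller; O(n sqrt(n)) grows faster


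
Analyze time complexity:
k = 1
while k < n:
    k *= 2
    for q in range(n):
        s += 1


Per nesting level: O(log n) * O(n) = O(n log n)
Complexity: O(n log n)


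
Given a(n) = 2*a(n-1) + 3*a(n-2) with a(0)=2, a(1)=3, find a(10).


Build bottom-up:
...a(8)=8202, a(9)=24603, a(10)=2*24603+3*8202=73812


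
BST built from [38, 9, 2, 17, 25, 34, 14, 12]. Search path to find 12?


BST root = 38
Search for 12: compare at each node
Path: [38, 9, 17, 14, 12]


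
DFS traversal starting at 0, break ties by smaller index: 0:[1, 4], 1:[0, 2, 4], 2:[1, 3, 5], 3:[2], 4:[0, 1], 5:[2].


DFS stack-based: start with [0]
Visit order: [0, 1, 2, 3, 5, 4]


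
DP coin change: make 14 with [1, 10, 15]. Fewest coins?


dp[0]=0; dp[i]=1+min(dp[i-c] for c in coins)
...dp[9]=9, dp[10]=1, dp[11]=2, dp[12]=3, dp[13]=4, dp[14]=5
Minimum coins for 14 = 5


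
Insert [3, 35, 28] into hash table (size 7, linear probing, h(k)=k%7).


Insertions: 3->slot 3; 35->slot 0; 28->slot 1
Table: [35, 28, None, 3, None, None, None]


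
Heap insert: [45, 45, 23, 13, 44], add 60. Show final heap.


Append 60: [45, 45, 23, 13, 44, 60]
Bubble up: swap idx 5(60) with idx 2(23); swap idx 2(60) with idx 0(45)
Result: [60, 45, 45, 13, 44, 23]


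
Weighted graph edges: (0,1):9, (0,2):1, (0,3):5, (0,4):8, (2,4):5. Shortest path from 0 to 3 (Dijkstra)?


Dijkstra from 0:
Distances: {0: 0, 1: 9, 2: 1, 3: 5, 4: 6}
Shortest distance to 3 = 5, path = [0, 3]


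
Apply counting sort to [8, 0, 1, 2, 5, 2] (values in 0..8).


Count array: [1, 1, 2, 0, 0, 1, 0, 0, 1]
Reconstruct: [0, 1, 2, 2, 5, 8]


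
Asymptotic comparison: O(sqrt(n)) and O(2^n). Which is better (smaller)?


sublinear grows slower than exponential
O(sqrt(n)) is asymptotically smaller; O(2^n) grows faster


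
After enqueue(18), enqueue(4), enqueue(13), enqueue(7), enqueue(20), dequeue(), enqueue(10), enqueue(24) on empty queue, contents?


enqueue(18) -> [18]
enqueue(4) -> [18, 4]
enqueue(13) -> [18, 4, 13]
enqueue(7) -> [18, 4, 13, 7]
enqueue(20) -> [18, 4, 13, 7, 20]
dequeue() returns 18 -> [4, 13, 7, 20]
enqueue(10) -> [4, 13, 7, 20, 10]
enqueue(24) -> [4, 13, 7, 20, 10, 24]
Final queue (front to back): [4, 13, 7, 20, 10, 24]


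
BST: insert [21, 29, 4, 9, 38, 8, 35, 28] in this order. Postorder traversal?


Root = 21; build tree by BST insertion.
Postorder traversal: [8, 9, 4, 28, 35, 38, 29, 21]


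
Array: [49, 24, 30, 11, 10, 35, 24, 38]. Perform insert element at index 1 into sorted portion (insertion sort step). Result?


After one pass: [24, 49, 30, 11, 10, 35, 24, 38]


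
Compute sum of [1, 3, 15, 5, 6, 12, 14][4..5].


Prefix sums: [0, 1, 4, 19, 24, 30, 42, 56]
Sum[4..5] = prefix[6] - prefix[4] = 42 - 24 = 18


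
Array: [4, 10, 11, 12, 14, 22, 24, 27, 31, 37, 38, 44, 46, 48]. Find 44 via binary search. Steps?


Search for 44:
[0,13] mid=6 arr[6]=24
[7,13] mid=10 arr[10]=38
[11,13] mid=12 arr[12]=46
[11,11] mid=11 arr[11]=44
Total: 4 comparisons


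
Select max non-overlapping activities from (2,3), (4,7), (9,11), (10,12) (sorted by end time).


Greedy: pick earliest-ending, then skip overlaps.
Selected (3 activities): [(2, 3), (4, 7), (9, 11)]


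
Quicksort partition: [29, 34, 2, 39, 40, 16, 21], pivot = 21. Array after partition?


Elements <= 21 go left of pivot.
Result: [2, 16, 21, 39, 40, 34, 29], pivot at index 2


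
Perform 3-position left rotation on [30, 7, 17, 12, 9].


Left rotate by 3: [12, 9, 30, 7, 17]


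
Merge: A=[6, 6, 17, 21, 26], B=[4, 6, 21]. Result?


Compare heads, take smaller each step.
Merged: [4, 6, 6, 6, 17, 21, 21, 26]


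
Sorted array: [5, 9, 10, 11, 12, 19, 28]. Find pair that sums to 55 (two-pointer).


Two pointers: lo=0, hi=6
No pair sums to 55


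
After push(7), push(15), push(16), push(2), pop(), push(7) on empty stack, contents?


push(7) -> [7]
push(15) -> [7, 15]
push(16) -> [7, 15, 16]
push(2) -> [7, 15, 16, 2]
pop() returns 2 -> [7, 15, 16]
push(7) -> [7, 15, 16, 7]
Final stack (bottom to top): [7, 15, 16, 7]


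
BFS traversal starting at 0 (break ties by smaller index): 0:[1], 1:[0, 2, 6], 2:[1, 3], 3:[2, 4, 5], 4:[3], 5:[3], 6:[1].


BFS queue: start with [0]
Visit order: [0, 1, 2, 6, 3, 4, 5]


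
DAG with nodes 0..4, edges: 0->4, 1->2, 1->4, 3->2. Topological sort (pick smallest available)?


Kahn's algorithm, process smallest node first
Order: [0, 1, 3, 2, 4]


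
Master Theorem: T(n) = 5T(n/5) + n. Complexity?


a=5, b=5, c=1. log_5(5)=1 = c=1. Case 2: O(n^c log n) = O(n log n)
Complexity: O(n log n)


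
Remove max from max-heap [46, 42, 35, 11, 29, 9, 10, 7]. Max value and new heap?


Max = 46
Replace root with last, heapify down
Resulting heap: [42, 29, 35, 11, 7, 9, 10]


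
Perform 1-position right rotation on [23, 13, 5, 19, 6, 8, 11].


Right rotate by 1: [11, 23, 13, 5, 19, 6, 8]


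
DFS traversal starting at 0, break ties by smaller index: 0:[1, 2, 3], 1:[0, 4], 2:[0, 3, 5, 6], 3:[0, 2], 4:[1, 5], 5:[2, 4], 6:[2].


DFS stack-based: start with [0]
Visit order: [0, 1, 4, 5, 2, 3, 6]


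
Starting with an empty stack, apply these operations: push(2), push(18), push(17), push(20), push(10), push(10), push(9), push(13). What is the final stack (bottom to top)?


push(2) -> [2]
push(18) -> [2, 18]
push(17) -> [2, 18, 17]
push(20) -> [2, 18, 17, 20]
push(10) -> [2, 18, 17, 20, 10]
push(10) -> [2, 18, 17, 20, 10, 10]
push(9) -> [2, 18, 17, 20, 10, 10, 9]
push(13) -> [2, 18, 17, 20, 10, 10, 9, 13]
Final stack (bottom to top): [2, 18, 17, 20, 10, 10, 9, 13]


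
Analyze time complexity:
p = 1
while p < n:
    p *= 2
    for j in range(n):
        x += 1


Per nesting level: O(log n) * O(n) = O(n log n)
Complexity: O(n log n)


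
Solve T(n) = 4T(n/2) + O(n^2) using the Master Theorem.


a=4, b=2, c=2. log_2(4)=2 = c=2. Case 2: O(n^c log n) = O(n^2 log n)
Complexity: O(n^2 log n)


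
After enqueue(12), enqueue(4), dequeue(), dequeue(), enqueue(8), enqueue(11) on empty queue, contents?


enqueue(12) -> [12]
enqueue(4) -> [12, 4]
dequeue() returns 12 -> [4]
dequeue() returns 4 -> []
enqueue(8) -> [8]
enqueue(11) -> [8, 11]
Final queue (front to back): [8, 11]


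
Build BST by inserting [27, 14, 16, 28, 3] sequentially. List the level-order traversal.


Root = 27; build tree by BST insertion.
Level-Order traversal: [27, 14, 28, 3, 16]


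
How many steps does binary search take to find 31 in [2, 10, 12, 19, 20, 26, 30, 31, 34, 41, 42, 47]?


Search for 31:
[0,11] mid=5 arr[5]=26
[6,11] mid=8 arr[8]=34
[6,7] mid=6 arr[6]=30
[7,7] mid=7 arr[7]=31
Total: 4 comparisons


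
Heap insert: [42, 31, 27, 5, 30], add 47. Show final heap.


Append 47: [42, 31, 27, 5, 30, 47]
Bubble up: swap idx 5(47) with idx 2(27); swap idx 2(47) with idx 0(42)
Result: [47, 31, 42, 5, 30, 27]


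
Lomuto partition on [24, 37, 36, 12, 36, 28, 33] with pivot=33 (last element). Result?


Elements <= 33 go left of pivot.
Result: [24, 12, 28, 33, 36, 36, 37], pivot at index 3


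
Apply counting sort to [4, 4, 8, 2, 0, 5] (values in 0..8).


Count array: [1, 0, 1, 0, 2, 1, 0, 0, 1]
Reconstruct: [0, 2, 4, 4, 5, 8]


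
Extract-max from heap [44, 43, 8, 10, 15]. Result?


Max = 44
Replace root with last, heapify down
Resulting heap: [43, 15, 8, 10]


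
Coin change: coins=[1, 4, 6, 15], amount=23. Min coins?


dp[0]=0; dp[i]=1+min(dp[i-c] for c in coins)
...dp[18]=3, dp[19]=2, dp[20]=3, dp[21]=2, dp[22]=3, dp[23]=3
Minimum coins for 23 = 3


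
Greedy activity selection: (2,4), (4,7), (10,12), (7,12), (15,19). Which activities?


Greedy: pick earliest-ending, then skip overlaps.
Selected (4 activities): [(2, 4), (4, 7), (10, 12), (15, 19)]


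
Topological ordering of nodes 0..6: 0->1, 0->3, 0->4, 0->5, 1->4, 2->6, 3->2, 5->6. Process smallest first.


Kahn's algorithm, process smallest node first
Order: [0, 1, 3, 2, 4, 5, 6]


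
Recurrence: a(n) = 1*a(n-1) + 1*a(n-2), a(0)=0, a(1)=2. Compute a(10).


Build bottom-up:
...a(8)=42, a(9)=68, a(10)=1*68+1*42=110


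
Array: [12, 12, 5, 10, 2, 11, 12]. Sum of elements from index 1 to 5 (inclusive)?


Prefix sums: [0, 12, 24, 29, 39, 41, 52, 64]
Sum[1..5] = prefix[6] - prefix[1] = 52 - 12 = 40


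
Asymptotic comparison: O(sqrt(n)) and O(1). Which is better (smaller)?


constant grows slower than sublinear
O(1) is asymptotically smaller; O(sqrt(n)) grows faster


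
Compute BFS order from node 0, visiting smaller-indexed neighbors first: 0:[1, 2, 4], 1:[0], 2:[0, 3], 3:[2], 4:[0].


BFS queue: start with [0]
Visit order: [0, 1, 2, 4, 3]


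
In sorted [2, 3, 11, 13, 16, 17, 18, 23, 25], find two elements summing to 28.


Two pointers: lo=0, hi=8
Found pair: (3, 25) summing to 28


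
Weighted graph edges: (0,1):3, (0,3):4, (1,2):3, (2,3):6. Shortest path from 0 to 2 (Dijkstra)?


Dijkstra from 0:
Distances: {0: 0, 1: 3, 2: 6, 3: 4}
Shortest distance to 2 = 6, path = [0, 1, 2]


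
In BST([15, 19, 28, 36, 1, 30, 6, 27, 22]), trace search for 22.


BST root = 15
Search for 22: compare at each node
Path: [15, 19, 28, 27, 22]


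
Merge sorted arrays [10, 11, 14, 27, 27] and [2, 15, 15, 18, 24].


Compare heads, take smaller each step.
Merged: [2, 10, 11, 14, 15, 15, 18, 24, 27, 27]


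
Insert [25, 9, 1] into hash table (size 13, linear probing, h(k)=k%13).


Insertions: 25->slot 12; 9->slot 9; 1->slot 1
Table: [None, 1, None, None, None, None, None, None, None, 9, None, None, 25]


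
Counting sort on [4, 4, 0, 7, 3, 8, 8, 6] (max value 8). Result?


Count array: [1, 0, 0, 1, 2, 0, 1, 1, 2]
Reconstruct: [0, 3, 4, 4, 6, 7, 8, 8]


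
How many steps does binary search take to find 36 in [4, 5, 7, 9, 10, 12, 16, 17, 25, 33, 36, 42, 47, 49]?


Search for 36:
[0,13] mid=6 arr[6]=16
[7,13] mid=10 arr[10]=36
Total: 2 comparisons


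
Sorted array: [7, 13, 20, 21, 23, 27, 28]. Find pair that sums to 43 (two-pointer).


Two pointers: lo=0, hi=6
Found pair: (20, 23) summing to 43


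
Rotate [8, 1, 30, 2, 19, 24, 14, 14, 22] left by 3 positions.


Left rotate by 3: [2, 19, 24, 14, 14, 22, 8, 1, 30]


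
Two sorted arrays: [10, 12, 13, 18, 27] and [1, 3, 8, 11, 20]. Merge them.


Compare heads, take smaller each step.
Merged: [1, 3, 8, 10, 11, 12, 13, 18, 20, 27]


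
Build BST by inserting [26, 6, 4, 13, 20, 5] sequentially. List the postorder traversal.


Root = 26; build tree by BST insertion.
Postorder traversal: [5, 4, 20, 13, 6, 26]


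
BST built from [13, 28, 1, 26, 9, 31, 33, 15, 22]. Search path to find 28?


BST root = 13
Search for 28: compare at each node
Path: [13, 28]


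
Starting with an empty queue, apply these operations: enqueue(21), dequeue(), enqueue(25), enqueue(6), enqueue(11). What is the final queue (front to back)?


enqueue(21) -> [21]
dequeue() returns 21 -> []
enqueue(25) -> [25]
enqueue(6) -> [25, 6]
enqueue(11) -> [25, 6, 11]
Final queue (front to back): [25, 6, 11]


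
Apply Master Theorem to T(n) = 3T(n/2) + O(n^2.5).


a=3, b=2, c=2.5. log_2(3)=1.585 < c=2.5. Case 3: O(n^c) = O(n^2.500)
Complexity: O(n^2.500)


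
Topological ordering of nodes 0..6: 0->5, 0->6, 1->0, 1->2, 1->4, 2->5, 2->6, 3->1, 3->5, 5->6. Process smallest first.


Kahn's algorithm, process smallest node first
Order: [3, 1, 0, 2, 4, 5, 6]


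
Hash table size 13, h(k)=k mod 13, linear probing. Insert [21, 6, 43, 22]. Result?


Insertions: 21->slot 8; 6->slot 6; 43->slot 4; 22->slot 9
Table: [None, None, None, None, 43, None, 6, None, 21, 22, None, None, None]


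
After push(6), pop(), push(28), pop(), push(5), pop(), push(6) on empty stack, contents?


push(6) -> [6]
pop() returns 6 -> []
push(28) -> [28]
pop() returns 28 -> []
push(5) -> [5]
pop() returns 5 -> []
push(6) -> [6]
Final stack (bottom to top): [6]


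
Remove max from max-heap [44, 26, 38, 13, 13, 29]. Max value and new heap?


Max = 44
Replace root with last, heapify down
Resulting heap: [38, 26, 29, 13, 13]


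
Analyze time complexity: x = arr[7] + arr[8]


Analysis: constant-time operation, no loop
Complexity: O(1)


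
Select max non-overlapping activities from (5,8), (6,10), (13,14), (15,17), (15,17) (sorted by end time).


Greedy: pick earliest-ending, then skip overlaps.
Selected (3 activities): [(5, 8), (13, 14), (15, 17)]


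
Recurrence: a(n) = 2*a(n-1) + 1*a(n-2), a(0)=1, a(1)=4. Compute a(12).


Build bottom-up:
...a(10)=10497, a(11)=25342, a(12)=2*25342+1*10497=61181


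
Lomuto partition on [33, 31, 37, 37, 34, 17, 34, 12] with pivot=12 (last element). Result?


Elements <= 12 go left of pivot.
Result: [12, 31, 37, 37, 34, 17, 34, 33], pivot at index 0


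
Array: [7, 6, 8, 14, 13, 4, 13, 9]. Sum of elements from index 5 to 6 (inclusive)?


Prefix sums: [0, 7, 13, 21, 35, 48, 52, 65, 74]
Sum[5..6] = prefix[7] - prefix[5] = 65 - 48 = 17


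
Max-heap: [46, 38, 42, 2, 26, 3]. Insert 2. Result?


Append 2: [46, 38, 42, 2, 26, 3, 2]
Bubble up: no swaps needed
Result: [46, 38, 42, 2, 26, 3, 2]


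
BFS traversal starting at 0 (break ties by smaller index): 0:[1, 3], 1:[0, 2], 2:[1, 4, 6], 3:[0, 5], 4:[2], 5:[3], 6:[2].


BFS queue: start with [0]
Visit order: [0, 1, 3, 2, 5, 4, 6]


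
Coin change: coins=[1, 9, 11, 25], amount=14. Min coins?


dp[0]=0; dp[i]=1+min(dp[i-c] for c in coins)
...dp[9]=1, dp[10]=2, dp[11]=1, dp[12]=2, dp[13]=3, dp[14]=4
Minimum coins for 14 = 4


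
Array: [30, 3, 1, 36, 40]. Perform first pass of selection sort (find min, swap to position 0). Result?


After one pass: [1, 3, 30, 36, 40]


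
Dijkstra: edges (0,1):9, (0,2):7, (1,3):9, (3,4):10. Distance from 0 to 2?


Dijkstra from 0:
Distances: {0: 0, 1: 9, 2: 7, 3: 18, 4: 28}
Shortest distance to 2 = 7, path = [0, 2]


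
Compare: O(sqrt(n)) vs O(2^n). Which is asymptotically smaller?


sublinear grows slower than exponential
O(sqrt(n)) is asymptotically smaller; O(2^n) grows faster


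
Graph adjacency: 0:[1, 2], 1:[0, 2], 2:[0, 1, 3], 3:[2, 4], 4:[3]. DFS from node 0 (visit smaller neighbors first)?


DFS stack-based: start with [0]
Visit order: [0, 1, 2, 3, 4]


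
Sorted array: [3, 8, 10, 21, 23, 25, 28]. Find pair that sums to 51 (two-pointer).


Two pointers: lo=0, hi=6
Found pair: (23, 28) summing to 51


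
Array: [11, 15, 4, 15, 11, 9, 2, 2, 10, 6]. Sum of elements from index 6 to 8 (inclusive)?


Prefix sums: [0, 11, 26, 30, 45, 56, 65, 67, 69, 79, 85]
Sum[6..8] = prefix[9] - prefix[6] = 79 - 65 = 14


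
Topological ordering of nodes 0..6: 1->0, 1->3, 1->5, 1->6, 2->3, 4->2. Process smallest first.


Kahn's algorithm, process smallest node first
Order: [1, 0, 4, 2, 3, 5, 6]


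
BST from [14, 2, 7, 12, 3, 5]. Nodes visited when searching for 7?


BST root = 14
Search for 7: compare at each node
Path: [14, 2, 7]


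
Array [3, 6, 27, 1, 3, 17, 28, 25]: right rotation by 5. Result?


Right rotate by 5: [1, 3, 17, 28, 25, 3, 6, 27]


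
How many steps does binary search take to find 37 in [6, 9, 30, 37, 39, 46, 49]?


Search for 37:
[0,6] mid=3 arr[3]=37
Total: 1 comparisons


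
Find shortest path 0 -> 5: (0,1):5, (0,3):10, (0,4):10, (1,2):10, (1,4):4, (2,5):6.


Dijkstra from 0:
Distances: {0: 0, 1: 5, 2: 15, 3: 10, 4: 9, 5: 21}
Shortest distance to 5 = 21, path = [0, 1, 2, 5]


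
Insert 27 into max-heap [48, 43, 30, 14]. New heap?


Append 27: [48, 43, 30, 14, 27]
Bubble up: no swaps needed
Result: [48, 43, 30, 14, 27]


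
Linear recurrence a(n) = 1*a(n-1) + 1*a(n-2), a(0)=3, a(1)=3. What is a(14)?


Build bottom-up:
...a(12)=699, a(13)=1131, a(14)=1*1131+1*699=1830


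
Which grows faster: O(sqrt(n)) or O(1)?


constant grows slower than sublinear
O(1) is asymptotically smaller; O(sqrt(n)) grows faster


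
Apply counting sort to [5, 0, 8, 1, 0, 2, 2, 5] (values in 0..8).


Count array: [2, 1, 2, 0, 0, 2, 0, 0, 1]
Reconstruct: [0, 0, 1, 2, 2, 5, 5, 8]


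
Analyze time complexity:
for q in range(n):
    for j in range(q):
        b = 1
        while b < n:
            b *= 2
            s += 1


Per nesting level: O(n) * O(n) [triangular over q] * O(log n) = O(n^2 log n)
Complexity: O(n^2 log n)


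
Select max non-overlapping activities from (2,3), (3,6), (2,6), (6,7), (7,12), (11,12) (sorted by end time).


Greedy: pick earliest-ending, then skip overlaps.
Selected (4 activities): [(2, 3), (3, 6), (6, 7), (7, 12)]


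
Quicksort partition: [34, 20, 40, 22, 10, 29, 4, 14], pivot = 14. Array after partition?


Elements <= 14 go left of pivot.
Result: [10, 4, 14, 22, 34, 29, 20, 40], pivot at index 2


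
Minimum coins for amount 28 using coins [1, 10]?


dp[0]=0; dp[i]=1+min(dp[i-c] for c in coins)
...dp[23]=5, dp[24]=6, dp[25]=7, dp[26]=8, dp[27]=9, dp[28]=10
Minimum coins for 28 = 10


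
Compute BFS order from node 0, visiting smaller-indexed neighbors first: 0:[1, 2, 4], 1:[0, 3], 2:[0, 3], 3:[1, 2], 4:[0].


BFS queue: start with [0]
Visit order: [0, 1, 2, 4, 3]


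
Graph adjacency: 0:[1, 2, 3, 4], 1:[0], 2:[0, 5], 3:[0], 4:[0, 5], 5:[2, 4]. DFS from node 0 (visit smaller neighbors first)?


DFS stack-based: start with [0]
Visit order: [0, 1, 2, 5, 4, 3]


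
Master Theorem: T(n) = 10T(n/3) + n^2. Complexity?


a=10, b=3, c=2. log_3(10)=2.096 > c=2. Case 1: O(n^log_b(a)) = O(n^2.096)
Complexity: O(n^2.096)


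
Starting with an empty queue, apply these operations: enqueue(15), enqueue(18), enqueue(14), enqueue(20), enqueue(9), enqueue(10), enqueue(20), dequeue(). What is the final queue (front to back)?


enqueue(15) -> [15]
enqueue(18) -> [15, 18]
enqueue(14) -> [15, 18, 14]
enqueue(20) -> [15, 18, 14, 20]
enqueue(9) -> [15, 18, 14, 20, 9]
enqueue(10) -> [15, 18, 14, 20, 9, 10]
enqueue(20) -> [15, 18, 14, 20, 9, 10, 20]
dequeue() returns 15 -> [18, 14, 20, 9, 10, 20]
Final queue (front to back): [18, 14, 20, 9, 10, 20]


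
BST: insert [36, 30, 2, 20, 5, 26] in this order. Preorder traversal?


Root = 36; build tree by BST insertion.
Preorder traversal: [36, 30, 2, 20, 5, 26]


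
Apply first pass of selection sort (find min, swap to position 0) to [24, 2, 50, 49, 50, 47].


After one pass: [2, 24, 50, 49, 50, 47]


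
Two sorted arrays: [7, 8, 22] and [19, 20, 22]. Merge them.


Compare heads, take smaller each step.
Merged: [7, 8, 19, 20, 22, 22]


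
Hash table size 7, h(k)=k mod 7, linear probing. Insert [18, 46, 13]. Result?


Insertions: 18->slot 4; 46->slot 5; 13->slot 6
Table: [None, None, None, None, 18, 46, 13]


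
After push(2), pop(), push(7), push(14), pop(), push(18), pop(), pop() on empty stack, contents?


push(2) -> [2]
pop() returns 2 -> []
push(7) -> [7]
push(14) -> [7, 14]
pop() returns 14 -> [7]
push(18) -> [7, 18]
pop() returns 18 -> [7]
pop() returns 7 -> []
Final stack (bottom to top): []


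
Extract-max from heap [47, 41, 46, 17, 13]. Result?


Max = 47
Replace root with last, heapify down
Resulting heap: [46, 41, 13, 17]


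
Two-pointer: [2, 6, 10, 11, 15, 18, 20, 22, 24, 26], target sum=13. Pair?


Two pointers: lo=0, hi=9
Found pair: (2, 11) summing to 13


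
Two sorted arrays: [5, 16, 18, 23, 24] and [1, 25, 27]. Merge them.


Compare heads, take smaller each step.
Merged: [1, 5, 16, 18, 23, 24, 25, 27]


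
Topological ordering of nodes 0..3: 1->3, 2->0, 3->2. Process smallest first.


Kahn's algorithm, process smallest node first
Order: [1, 3, 2, 0]


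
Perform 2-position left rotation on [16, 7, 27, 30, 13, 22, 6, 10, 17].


Left rotate by 2: [27, 30, 13, 22, 6, 10, 17, 16, 7]


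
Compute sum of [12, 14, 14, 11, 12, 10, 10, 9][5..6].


Prefix sums: [0, 12, 26, 40, 51, 63, 73, 83, 92]
Sum[5..6] = prefix[7] - prefix[5] = 83 - 63 = 20


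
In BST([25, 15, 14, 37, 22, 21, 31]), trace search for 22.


BST root = 25
Search for 22: compare at each node
Path: [25, 15, 22]


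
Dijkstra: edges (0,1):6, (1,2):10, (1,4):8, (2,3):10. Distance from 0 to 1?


Dijkstra from 0:
Distances: {0: 0, 1: 6, 2: 16, 3: 26, 4: 14}
Shortest distance to 1 = 6, path = [0, 1]
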